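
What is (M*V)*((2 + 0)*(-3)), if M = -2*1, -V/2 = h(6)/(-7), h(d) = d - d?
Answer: 0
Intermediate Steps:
h(d) = 0
V = 0 (V = -0/(-7) = -0*(-1)/7 = -2*0 = 0)
M = -2
(M*V)*((2 + 0)*(-3)) = (-2*0)*((2 + 0)*(-3)) = 0*(2*(-3)) = 0*(-6) = 0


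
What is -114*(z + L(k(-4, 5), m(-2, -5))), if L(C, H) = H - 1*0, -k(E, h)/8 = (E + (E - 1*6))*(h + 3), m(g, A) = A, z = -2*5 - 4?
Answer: 2166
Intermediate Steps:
z = -14 (z = -10 - 4 = -14)
k(E, h) = -8*(-6 + 2*E)*(3 + h) (k(E, h) = -8*(E + (E - 1*6))*(h + 3) = -8*(E + (E - 6))*(3 + h) = -8*(E + (-6 + E))*(3 + h) = -8*(-6 + 2*E)*(3 + h))
L(C, H) = H (L(C, H) = H + 0 = H)
-114*(z + L(k(-4, 5), m(-2, -5))) = -114*(-14 - 5) = -114*(-19) = 2166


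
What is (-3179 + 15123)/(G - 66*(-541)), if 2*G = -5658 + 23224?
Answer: 11944/44489 ≈ 0.26847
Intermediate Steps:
G = 8783 (G = (-5658 + 23224)/2 = (½)*17566 = 8783)
(-3179 + 15123)/(G - 66*(-541)) = (-3179 + 15123)/(8783 - 66*(-541)) = 11944/(8783 + 35706) = 11944/44489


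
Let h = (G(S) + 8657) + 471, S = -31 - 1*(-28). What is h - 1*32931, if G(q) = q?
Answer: -23806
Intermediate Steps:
S = -3 (S = -31 + 28 = -3)
h = 9125 (h = (-3 + 8657) + 471 = 8654 + 471 = 9125)
h - 1*32931 = 9125 - 1*32931 = 9125 - 32931 = -23806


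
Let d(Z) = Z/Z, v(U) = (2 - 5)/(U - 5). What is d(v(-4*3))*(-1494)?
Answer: -1494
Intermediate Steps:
v(U) = -3/(-5 + U)
d(Z) = 1
d(v(-4*3))*(-1494) = 1*(-1494) = -1494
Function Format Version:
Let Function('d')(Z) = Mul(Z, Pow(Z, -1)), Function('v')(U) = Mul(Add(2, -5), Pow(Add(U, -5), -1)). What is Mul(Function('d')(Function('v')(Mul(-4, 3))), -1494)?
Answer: -1494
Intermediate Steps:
Function('v')(U) = Mul(-3, Pow(Add(-5, U), -1))
Function('d')(Z) = 1
Mul(Function('d')(Function('v')(Mul(-4, 3))), -1494) = Mul(1, -1494) = -1494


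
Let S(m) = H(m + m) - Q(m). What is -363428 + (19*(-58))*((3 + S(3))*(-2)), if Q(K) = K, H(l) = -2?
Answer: -367836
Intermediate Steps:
S(m) = -2 - m
-363428 + (19*(-58))*((3 + S(3))*(-2)) = -363428 + (19*(-58))*((3 + (-2 - 1*3))*(-2)) = -363428 - 1102*(3 + (-2 - 3))*(-2) = -363428 - 1102*(3 - 5)*(-2) = -363428 - (-2204)*(-2) = -363428 - 1102*4 = -363428 - 4408 = -367836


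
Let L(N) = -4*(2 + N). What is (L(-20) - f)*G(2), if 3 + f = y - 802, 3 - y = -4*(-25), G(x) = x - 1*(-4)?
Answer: 5844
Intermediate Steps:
L(N) = -8 - 4*N
G(x) = 4 + x (G(x) = x + 4 = 4 + x)
y = -97 (y = 3 - (-4)*(-25) = 3 - 1*100 = 3 - 100 = -97)
f = -902 (f = -3 + (-97 - 802) = -3 - 899 = -902)
(L(-20) - f)*G(2) = ((-8 - 4*(-20)) - 1*(-902))*(4 + 2) = ((-8 + 80) + 902)*6 = (72 + 902)*6 = 974*6 = 5844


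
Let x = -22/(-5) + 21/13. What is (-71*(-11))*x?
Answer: 305371/65 ≈ 4698.0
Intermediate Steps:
x = 391/65 (x = -22*(-⅕) + 21*(1/13) = 22/5 + 21/13 = 391/65 ≈ 6.0154)
(-71*(-11))*x = -71*(-11)*(391/65) = 781*(391/65) = 305371/65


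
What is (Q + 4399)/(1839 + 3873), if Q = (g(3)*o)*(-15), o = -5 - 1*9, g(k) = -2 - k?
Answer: 197/336 ≈ 0.58631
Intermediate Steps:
o = -14 (o = -5 - 9 = -14)
Q = -1050 (Q = ((-2 - 1*3)*(-14))*(-15) = ((-2 - 3)*(-14))*(-15) = -5*(-14)*(-15) = 70*(-15) = -1050)
(Q + 4399)/(1839 + 3873) = (-1050 + 4399)/(1839 + 3873) = 3349/5712 = 3349*(1/5712) = 197/336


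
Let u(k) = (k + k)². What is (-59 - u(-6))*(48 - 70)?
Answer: 4466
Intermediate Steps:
u(k) = 4*k² (u(k) = (2*k)² = 4*k²)
(-59 - u(-6))*(48 - 70) = (-59 - 4*(-6)²)*(48 - 70) = (-59 - 4*36)*(-22) = (-59 - 1*144)*(-22) = (-59 - 144)*(-22) = -203*(-22) = 4466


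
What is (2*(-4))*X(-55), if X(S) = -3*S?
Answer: -1320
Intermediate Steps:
(2*(-4))*X(-55) = (2*(-4))*(-3*(-55)) = -8*165 = -1320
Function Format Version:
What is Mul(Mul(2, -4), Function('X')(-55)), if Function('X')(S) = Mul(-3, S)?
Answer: -1320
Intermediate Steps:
Mul(Mul(2, -4), Function('X')(-55)) = Mul(Mul(2, -4), Mul(-3, -55)) = Mul(-8, 165) = -1320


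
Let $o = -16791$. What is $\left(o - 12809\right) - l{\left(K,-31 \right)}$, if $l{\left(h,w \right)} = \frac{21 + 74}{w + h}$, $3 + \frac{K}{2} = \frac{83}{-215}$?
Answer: $- \frac{240361175}{8121} \approx -29598.0$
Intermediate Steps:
$K = - \frac{1456}{215}$ ($K = -6 + 2 \frac{83}{-215} = -6 + 2 \cdot 83 \left(- \frac{1}{215}\right) = -6 + 2 \left(- \frac{83}{215}\right) = -6 - \frac{166}{215} = - \frac{1456}{215} \approx -6.7721$)
$l{\left(h,w \right)} = \frac{95}{h + w}$
$\left(o - 12809\right) - l{\left(K,-31 \right)} = \left(-16791 - 12809\right) - \frac{95}{- \frac{1456}{215} - 31} = \left(-16791 - 12809\right) - \frac{95}{- \frac{8121}{215}} = -29600 - 95 \left(- \frac{215}{8121}\right) = -29600 - - \frac{20425}{8121} = -29600 + \frac{20425}{8121} = - \frac{240361175}{8121}$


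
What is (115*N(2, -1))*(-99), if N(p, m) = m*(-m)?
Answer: 11385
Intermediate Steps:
N(p, m) = -m²
(115*N(2, -1))*(-99) = (115*(-1*(-1)²))*(-99) = (115*(-1*1))*(-99) = (115*(-1))*(-99) = -115*(-99) = 11385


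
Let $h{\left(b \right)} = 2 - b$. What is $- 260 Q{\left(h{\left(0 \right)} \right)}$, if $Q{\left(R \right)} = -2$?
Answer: $520$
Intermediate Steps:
$- 260 Q{\left(h{\left(0 \right)} \right)} = \left(-260\right) \left(-2\right) = 520$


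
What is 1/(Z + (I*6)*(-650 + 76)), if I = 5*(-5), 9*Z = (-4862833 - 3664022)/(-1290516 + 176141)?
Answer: 668625/57569180957 ≈ 1.1614e-5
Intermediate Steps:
Z = 568457/668625 (Z = ((-4862833 - 3664022)/(-1290516 + 176141))/9 = (-8526855/(-1114375))/9 = (-8526855*(-1/1114375))/9 = (1/9)*(1705371/222875) = 568457/668625 ≈ 0.85019)
I = -25
1/(Z + (I*6)*(-650 + 76)) = 1/(568457/668625 + (-25*6)*(-650 + 76)) = 1/(568457/668625 - 150*(-574)) = 1/(568457/668625 + 86100) = 1/(57569180957/668625) = 668625/57569180957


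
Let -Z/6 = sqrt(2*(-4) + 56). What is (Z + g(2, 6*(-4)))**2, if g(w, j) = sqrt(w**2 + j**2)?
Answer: 2308 - 96*sqrt(435) ≈ 305.76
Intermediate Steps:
g(w, j) = sqrt(j**2 + w**2)
Z = -24*sqrt(3) (Z = -6*sqrt(2*(-4) + 56) = -6*sqrt(-8 + 56) = -24*sqrt(3) ≈ -41.569)
(Z + g(2, 6*(-4)))**2 = (-24*sqrt(3) + sqrt((6*(-4))**2 + 2**2))**2 = (-24*sqrt(3) + sqrt((-24)**2 + 4))**2 = (-24*sqrt(3) + sqrt(576 + 4))**2 = (-24*sqrt(3) + sqrt(580))**2 = (-24*sqrt(3) + 2*sqrt(145))**2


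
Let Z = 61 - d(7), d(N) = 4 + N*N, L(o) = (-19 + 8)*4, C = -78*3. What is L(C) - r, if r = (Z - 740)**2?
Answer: -535868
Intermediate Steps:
C = -234
L(o) = -44 (L(o) = -11*4 = -44)
d(N) = 4 + N**2
Z = 8 (Z = 61 - (4 + 7**2) = 61 - (4 + 49) = 61 - 1*53 = 61 - 53 = 8)
r = 535824 (r = (8 - 740)**2 = (-732)**2 = 535824)
L(C) - r = -44 - 1*535824 = -44 - 535824 = -535868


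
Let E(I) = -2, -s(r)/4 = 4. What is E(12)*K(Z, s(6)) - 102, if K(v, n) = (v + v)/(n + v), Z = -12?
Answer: -726/7 ≈ -103.71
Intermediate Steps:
s(r) = -16 (s(r) = -4*4 = -16)
K(v, n) = 2*v/(n + v) (K(v, n) = (2*v)/(n + v) = 2*v/(n + v))
E(12)*K(Z, s(6)) - 102 = -4*(-12)/(-16 - 12) - 102 = -4*(-12)/(-28) - 102 = -4*(-12)*(-1)/28 - 102 = -2*6/7 - 102 = -12/7 - 102 = -726/7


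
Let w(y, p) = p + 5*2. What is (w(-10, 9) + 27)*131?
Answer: 6026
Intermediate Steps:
w(y, p) = 10 + p (w(y, p) = p + 10 = 10 + p)
(w(-10, 9) + 27)*131 = ((10 + 9) + 27)*131 = (19 + 27)*131 = 46*131 = 6026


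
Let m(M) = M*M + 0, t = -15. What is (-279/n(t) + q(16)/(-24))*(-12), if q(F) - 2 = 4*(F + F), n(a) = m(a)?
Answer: 1997/25 ≈ 79.880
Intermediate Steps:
m(M) = M² (m(M) = M² + 0 = M²)
n(a) = a²
q(F) = 2 + 8*F (q(F) = 2 + 4*(F + F) = 2 + 4*(2*F) = 2 + 8*F)
(-279/n(t) + q(16)/(-24))*(-12) = (-279/((-15)²) + (2 + 8*16)/(-24))*(-12) = (-279/225 + (2 + 128)*(-1/24))*(-12) = (-279*1/225 + 130*(-1/24))*(-12) = (-31/25 - 65/12)*(-12) = -1997/300*(-12) = 1997/25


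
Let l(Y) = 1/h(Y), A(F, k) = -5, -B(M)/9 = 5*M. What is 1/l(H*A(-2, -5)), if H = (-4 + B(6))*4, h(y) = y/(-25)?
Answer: -1096/5 ≈ -219.20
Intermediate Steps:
B(M) = -45*M
h(y) = -y/25 (h(y) = y*(-1/25) = -y/25)
H = -1096 (H = (-4 - 45*6)*4 = (-4 - 270)*4 = -274*4 = -1096)
l(Y) = -25/Y (l(Y) = 1/(-Y/25) = -25/Y)
1/l(H*A(-2, -5)) = 1/(-25/((-1096*(-5)))) = 1/(-25/5480) = 1/(-25*1/5480) = 1/(-5/1096) = -1096/5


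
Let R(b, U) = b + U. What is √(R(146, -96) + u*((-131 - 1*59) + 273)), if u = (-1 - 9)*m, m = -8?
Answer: √6690 ≈ 81.792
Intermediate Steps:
R(b, U) = U + b
u = 80 (u = (-1 - 9)*(-8) = -10*(-8) = 80)
√(R(146, -96) + u*((-131 - 1*59) + 273)) = √((-96 + 146) + 80*((-131 - 1*59) + 273)) = √(50 + 80*((-131 - 59) + 273)) = √(50 + 80*(-190 + 273)) = √(50 + 80*83) = √(50 + 6640) = √6690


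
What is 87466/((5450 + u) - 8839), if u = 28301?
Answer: 43733/12456 ≈ 3.5110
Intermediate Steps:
87466/((5450 + u) - 8839) = 87466/((5450 + 28301) - 8839) = 87466/(33751 - 8839) = 87466/24912 = 87466*(1/24912) = 43733/12456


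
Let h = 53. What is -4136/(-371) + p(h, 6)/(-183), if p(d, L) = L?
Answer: 251554/22631 ≈ 11.115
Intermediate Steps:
-4136/(-371) + p(h, 6)/(-183) = -4136/(-371) + 6/(-183) = -4136*(-1/371) + 6*(-1/183) = 4136/371 - 2/61 = 251554/22631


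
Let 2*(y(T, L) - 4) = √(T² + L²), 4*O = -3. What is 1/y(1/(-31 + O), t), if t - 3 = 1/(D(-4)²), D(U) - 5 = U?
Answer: 16129/48386 - 127*√16130/96772 ≈ 0.16666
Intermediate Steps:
O = -¾ (O = (¼)*(-3) = -¾ ≈ -0.75000)
D(U) = 5 + U
t = 4 (t = 3 + 1/((5 - 4)²) = 3 + 1/(1²) = 3 + 1/1 = 3 + 1 = 4)
y(T, L) = 4 + √(L² + T²)/2 (y(T, L) = 4 + √(T² + L²)/2 = 4 + √(L² + T²)/2)
1/y(1/(-31 + O), t) = 1/(4 + √(4² + (1/(-31 - ¾))²)/2) = 1/(4 + √(16 + (1/(-127/4))²)/2) = 1/(4 + √(16 + (-4/127)²)/2) = 1/(4 + √(16 + 16/16129)/2) = 1/(4 + √(258080/16129)/2) = 1/(4 + (4*√16130/127)/2) = 1/(4 + 2*√16130/127)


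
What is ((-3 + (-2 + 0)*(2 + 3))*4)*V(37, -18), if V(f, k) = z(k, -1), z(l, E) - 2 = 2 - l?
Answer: -1144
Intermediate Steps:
z(l, E) = 4 - l (z(l, E) = 2 + (2 - l) = 4 - l)
V(f, k) = 4 - k
((-3 + (-2 + 0)*(2 + 3))*4)*V(37, -18) = ((-3 + (-2 + 0)*(2 + 3))*4)*(4 - 1*(-18)) = ((-3 - 2*5)*4)*(4 + 18) = ((-3 - 10)*4)*22 = -13*4*22 = -52*22 = -1144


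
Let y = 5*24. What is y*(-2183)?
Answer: -261960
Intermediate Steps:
y = 120
y*(-2183) = 120*(-2183) = -261960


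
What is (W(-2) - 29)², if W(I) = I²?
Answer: 625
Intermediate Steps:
(W(-2) - 29)² = ((-2)² - 29)² = (4 - 29)² = (-25)² = 625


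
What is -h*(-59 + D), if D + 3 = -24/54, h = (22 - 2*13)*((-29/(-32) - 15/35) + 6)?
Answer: -407731/252 ≈ -1618.0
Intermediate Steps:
h = -1451/56 (h = (22 - 26)*((-29*(-1/32) - 15*1/35) + 6) = -4*((29/32 - 3/7) + 6) = -4*(107/224 + 6) = -4*1451/224 = -1451/56 ≈ -25.911)
D = -31/9 (D = -3 - 24/54 = -3 - 24*1/54 = -3 - 4/9 = -31/9 ≈ -3.4444)
-h*(-59 + D) = -(-1451)*(-59 - 31/9)/56 = -(-1451)*(-562)/(56*9) = -1*407731/252 = -407731/252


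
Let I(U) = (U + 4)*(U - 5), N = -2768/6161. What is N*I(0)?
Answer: 55360/6161 ≈ 8.9855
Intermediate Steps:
N = -2768/6161 (N = -2768*1/6161 = -2768/6161 ≈ -0.44928)
I(U) = (-5 + U)*(4 + U) (I(U) = (4 + U)*(-5 + U) = (-5 + U)*(4 + U))
N*I(0) = -2768*(-20 + 0² - 1*0)/6161 = -2768*(-20 + 0 + 0)/6161 = -2768/6161*(-20) = 55360/6161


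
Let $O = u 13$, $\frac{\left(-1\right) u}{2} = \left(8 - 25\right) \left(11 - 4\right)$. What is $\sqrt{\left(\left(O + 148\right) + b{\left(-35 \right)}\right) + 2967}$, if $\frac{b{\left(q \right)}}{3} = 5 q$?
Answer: $14 \sqrt{29} \approx 75.392$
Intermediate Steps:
$u = 238$ ($u = - 2 \left(8 - 25\right) \left(11 - 4\right) = - 2 \left(\left(-17\right) 7\right) = \left(-2\right) \left(-119\right) = 238$)
$b{\left(q \right)} = 15 q$ ($b{\left(q \right)} = 3 \cdot 5 q = 15 q$)
$O = 3094$ ($O = 238 \cdot 13 = 3094$)
$\sqrt{\left(\left(O + 148\right) + b{\left(-35 \right)}\right) + 2967} = \sqrt{\left(\left(3094 + 148\right) + 15 \left(-35\right)\right) + 2967} = \sqrt{\left(3242 - 525\right) + 2967} = \sqrt{2717 + 2967} = \sqrt{5684} = 14 \sqrt{29}$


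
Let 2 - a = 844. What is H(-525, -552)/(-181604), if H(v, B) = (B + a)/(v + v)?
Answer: -697/95342100 ≈ -7.3105e-6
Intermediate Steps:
a = -842 (a = 2 - 1*844 = 2 - 844 = -842)
H(v, B) = (-842 + B)/(2*v) (H(v, B) = (B - 842)/(v + v) = (-842 + B)/((2*v)) = (-842 + B)*(1/(2*v)) = (-842 + B)/(2*v))
H(-525, -552)/(-181604) = ((½)*(-842 - 552)/(-525))/(-181604) = ((½)*(-1/525)*(-1394))*(-1/181604) = (697/525)*(-1/181604) = -697/95342100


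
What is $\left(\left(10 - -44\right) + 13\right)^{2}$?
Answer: $4489$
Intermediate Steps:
$\left(\left(10 - -44\right) + 13\right)^{2} = \left(\left(10 + 44\right) + 13\right)^{2} = \left(54 + 13\right)^{2} = 67^{2} = 4489$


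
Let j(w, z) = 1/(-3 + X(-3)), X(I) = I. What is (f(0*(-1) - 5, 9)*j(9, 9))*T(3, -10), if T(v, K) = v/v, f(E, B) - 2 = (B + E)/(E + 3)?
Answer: 0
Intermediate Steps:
f(E, B) = 2 + (B + E)/(3 + E) (f(E, B) = 2 + (B + E)/(E + 3) = 2 + (B + E)/(3 + E))
T(v, K) = 1
j(w, z) = -⅙ (j(w, z) = 1/(-3 - 3) = 1/(-6) = -⅙)
(f(0*(-1) - 5, 9)*j(9, 9))*T(3, -10) = (((6 + 9 + 3*(0*(-1) - 5))/(3 + (0*(-1) - 5)))*(-⅙))*1 = (((6 + 9 + 3*(0 - 5))/(3 + (0 - 5)))*(-⅙))*1 = (((6 + 9 + 3*(-5))/(3 - 5))*(-⅙))*1 = (((6 + 9 - 15)/(-2))*(-⅙))*1 = (-½*0*(-⅙))*1 = (0*(-⅙))*1 = 0*1 = 0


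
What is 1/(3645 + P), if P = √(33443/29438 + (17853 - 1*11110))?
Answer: 35767170/130305156691 - √5844440271126/390915470073 ≈ 0.00026830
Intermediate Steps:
P = √5844440271126/29438 (P = √(33443*(1/29438) + (17853 - 11110)) = √(33443/29438 + 6743) = √(198533877/29438) = √5844440271126/29438 ≈ 82.123)
1/(3645 + P) = 1/(3645 + √5844440271126/29438)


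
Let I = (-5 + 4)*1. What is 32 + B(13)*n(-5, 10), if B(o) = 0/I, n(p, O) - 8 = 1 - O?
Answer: 32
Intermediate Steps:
n(p, O) = 9 - O (n(p, O) = 8 + (1 - O) = 9 - O)
I = -1 (I = -1*1 = -1)
B(o) = 0 (B(o) = 0/(-1) = 0*(-1) = 0)
32 + B(13)*n(-5, 10) = 32 + 0*(9 - 1*10) = 32 + 0*(9 - 10) = 32 + 0*(-1) = 32 + 0 = 32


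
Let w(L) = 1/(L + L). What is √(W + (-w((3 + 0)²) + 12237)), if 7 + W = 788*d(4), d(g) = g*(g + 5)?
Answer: √1461526/6 ≈ 201.49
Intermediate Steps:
w(L) = 1/(2*L)
d(g) = g*(5 + g)
W = 28361 (W = -7 + 788*(4*(5 + 4)) = -7 + 788*(4*9) = -7 + 788*36 = -7 + 28368 = 28361)
√(W + (-w((3 + 0)²) + 12237)) = √(28361 + (-1/(2*((3 + 0)²)) + 12237)) = √(28361 + (-1/(2*(3²)) + 12237)) = √(28361 + (-1/(2*9) + 12237)) = √(28361 + (-1*1/18 + 12237)) = √(28361 + (-1/18 + 12237)) = √(28361 + 220265/18) = √(730763/18) = √1461526/6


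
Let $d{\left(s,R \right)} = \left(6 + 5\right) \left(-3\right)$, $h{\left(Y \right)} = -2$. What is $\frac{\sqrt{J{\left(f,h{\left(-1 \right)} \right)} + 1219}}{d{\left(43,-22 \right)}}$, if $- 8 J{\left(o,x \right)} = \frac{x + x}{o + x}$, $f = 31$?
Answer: $- \frac{\sqrt{4100774}}{1914} \approx -1.058$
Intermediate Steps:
$d{\left(s,R \right)} = -33$ ($d{\left(s,R \right)} = 11 \left(-3\right) = -33$)
$J{\left(o,x \right)} = - \frac{x}{4 \left(o + x\right)}$ ($J{\left(o,x \right)} = - \frac{\left(x + x\right) \frac{1}{o + x}}{8} = - \frac{2 x \frac{1}{o + x}}{8} = - \frac{x}{4 \left(o + x\right)}$)
$\frac{\sqrt{J{\left(f,h{\left(-1 \right)} \right)} + 1219}}{d{\left(43,-22 \right)}} = \frac{\sqrt{\left(-1\right) \left(-2\right) \frac{1}{4 \cdot 31 + 4 \left(-2\right)} + 1219}}{-33} = \sqrt{\left(-1\right) \left(-2\right) \frac{1}{124 - 8} + 1219} \left(- \frac{1}{33}\right) = \sqrt{\left(-1\right) \left(-2\right) \frac{1}{116} + 1219} \left(- \frac{1}{33}\right) = \sqrt{\frac{1}{58} + 1219} \left(- \frac{1}{33}\right) = \sqrt{\frac{70703}{58}} \left(- \frac{1}{33}\right) = \frac{\sqrt{4100774}}{58} \left(- \frac{1}{33}\right) = - \frac{\sqrt{4100774}}{1914}$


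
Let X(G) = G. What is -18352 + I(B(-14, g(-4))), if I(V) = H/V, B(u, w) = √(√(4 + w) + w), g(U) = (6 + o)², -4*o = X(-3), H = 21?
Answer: -18352 + 84/√(729 + 4*√793) ≈ -18349.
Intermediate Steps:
o = ¾ (o = -¼*(-3) = ¾ ≈ 0.75000)
g(U) = 729/16 (g(U) = (6 + ¾)² = (27/4)² = 729/16)
B(u, w) = √(w + √(4 + w))
I(V) = 21/V
-18352 + I(B(-14, g(-4))) = -18352 + 21/(√(729/16 + √(4 + 729/16))) = -18352 + 21/(√(729/16 + √(793/16))) = -18352 + 21/(√(729/16 + √793/4)) = -18352 + 21/√(729/16 + √793/4)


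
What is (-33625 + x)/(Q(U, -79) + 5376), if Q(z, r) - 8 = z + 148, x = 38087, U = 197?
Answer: 4462/5729 ≈ 0.77884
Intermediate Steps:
Q(z, r) = 156 + z (Q(z, r) = 8 + (z + 148) = 8 + (148 + z) = 156 + z)
(-33625 + x)/(Q(U, -79) + 5376) = (-33625 + 38087)/((156 + 197) + 5376) = 4462/(353 + 5376) = 4462/5729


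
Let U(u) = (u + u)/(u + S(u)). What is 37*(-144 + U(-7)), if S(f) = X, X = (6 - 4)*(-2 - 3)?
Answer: -90058/17 ≈ -5297.5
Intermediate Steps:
X = -10 (X = 2*(-5) = -10)
S(f) = -10
U(u) = 2*u/(-10 + u) (U(u) = (u + u)/(u - 10) = (2*u)/(-10 + u) = 2*u/(-10 + u))
37*(-144 + U(-7)) = 37*(-144 + 2*(-7)/(-10 - 7)) = 37*(-144 + 2*(-7)/(-17)) = 37*(-144 + 2*(-7)*(-1/17)) = 37*(-144 + 14/17) = 37*(-2434/17) = -90058/17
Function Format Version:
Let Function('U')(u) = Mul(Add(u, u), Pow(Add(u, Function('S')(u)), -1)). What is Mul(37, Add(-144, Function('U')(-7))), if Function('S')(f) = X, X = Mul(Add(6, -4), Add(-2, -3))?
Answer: Rational(-90058, 17) ≈ -5297.5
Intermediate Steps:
X = -10 (X = Mul(2, -5) = -10)
Function('S')(f) = -10
Function('U')(u) = Mul(2, u, Pow(Add(-10, u), -1)) (Function('U')(u) = Mul(Add(u, u), Pow(Add(u, -10), -1)) = Mul(Mul(2, u), Pow(Add(-10, u), -1)) = Mul(2, u, Pow(Add(-10, u), -1)))
Mul(37, Add(-144, Function('U')(-7))) = Mul(37, Add(-144, Mul(2, -7, Pow(Add(-10, -7), -1)))) = Mul(37, Add(-144, Mul(2, -7, Pow(-17, -1)))) = Mul(37, Add(-144, Mul(2, -7, Rational(-1, 17)))) = Mul(37, Add(-144, Rational(14, 17))) = Mul(37, Rational(-2434, 17)) = Rational(-90058, 17)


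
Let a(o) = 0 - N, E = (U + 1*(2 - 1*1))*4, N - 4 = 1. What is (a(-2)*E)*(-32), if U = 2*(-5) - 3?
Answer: -7680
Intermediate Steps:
N = 5 (N = 4 + 1 = 5)
U = -13 (U = -10 - 3 = -13)
E = -48 (E = (-13 + 1*(2 - 1*1))*4 = (-13 + 1*(2 - 1))*4 = (-13 + 1*1)*4 = (-13 + 1)*4 = -12*4 = -48)
a(o) = -5 (a(o) = 0 - 1*5 = 0 - 5 = -5)
(a(-2)*E)*(-32) = -5*(-48)*(-32) = 240*(-32) = -7680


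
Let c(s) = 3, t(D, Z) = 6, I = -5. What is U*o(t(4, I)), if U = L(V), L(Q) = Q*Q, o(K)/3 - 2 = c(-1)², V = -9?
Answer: 2673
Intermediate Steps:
o(K) = 33 (o(K) = 6 + 3*3² = 6 + 3*9 = 6 + 27 = 33)
L(Q) = Q²
U = 81 (U = (-9)² = 81)
U*o(t(4, I)) = 81*33 = 2673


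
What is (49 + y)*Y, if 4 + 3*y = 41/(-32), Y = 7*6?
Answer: 31745/16 ≈ 1984.1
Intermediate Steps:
Y = 42
y = -169/96 (y = -4/3 + (41/(-32))/3 = -4/3 + (41*(-1/32))/3 = -4/3 + (⅓)*(-41/32) = -4/3 - 41/96 = -169/96 ≈ -1.7604)
(49 + y)*Y = (49 - 169/96)*42 = (4535/96)*42 = 31745/16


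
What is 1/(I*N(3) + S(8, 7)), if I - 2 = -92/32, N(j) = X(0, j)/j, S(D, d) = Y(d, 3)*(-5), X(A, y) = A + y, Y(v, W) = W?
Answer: -8/127 ≈ -0.062992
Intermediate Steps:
S(D, d) = -15 (S(D, d) = 3*(-5) = -15)
N(j) = 1 (N(j) = (0 + j)/j = j/j = 1)
I = -7/8 (I = 2 - 92/32 = 2 - 92*1/32 = 2 - 23/8 = -7/8 ≈ -0.87500)
1/(I*N(3) + S(8, 7)) = 1/(-7/8*1 - 15) = 1/(-7/8 - 15) = 1/(-127/8) = -8/127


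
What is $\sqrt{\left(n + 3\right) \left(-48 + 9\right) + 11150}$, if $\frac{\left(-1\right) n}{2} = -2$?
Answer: $\sqrt{10877} \approx 104.29$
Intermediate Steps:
$n = 4$ ($n = \left(-2\right) \left(-2\right) = 4$)
$\sqrt{\left(n + 3\right) \left(-48 + 9\right) + 11150} = \sqrt{\left(4 + 3\right) \left(-48 + 9\right) + 11150} = \sqrt{7 \left(-39\right) + 11150} = \sqrt{-273 + 11150} = \sqrt{10877}$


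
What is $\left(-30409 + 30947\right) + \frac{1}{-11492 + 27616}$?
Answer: $\frac{8674713}{16124} \approx 538.0$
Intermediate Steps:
$\left(-30409 + 30947\right) + \frac{1}{-11492 + 27616} = 538 + \frac{1}{16124} = \frac{8674713}{16124}$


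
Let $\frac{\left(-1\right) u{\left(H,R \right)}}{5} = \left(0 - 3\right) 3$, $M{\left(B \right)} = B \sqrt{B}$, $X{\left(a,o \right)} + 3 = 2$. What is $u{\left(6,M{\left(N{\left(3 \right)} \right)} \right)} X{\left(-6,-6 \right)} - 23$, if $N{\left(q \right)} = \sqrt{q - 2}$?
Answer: $-68$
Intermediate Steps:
$X{\left(a,o \right)} = -1$ ($X{\left(a,o \right)} = -3 + 2 = -1$)
$N{\left(q \right)} = \sqrt{-2 + q}$
$M{\left(B \right)} = B^{\frac{3}{2}}$
$u{\left(H,R \right)} = 45$ ($u{\left(H,R \right)} = - 5 \left(0 - 3\right) 3 = - 5 \left(\left(-3\right) 3\right) = \left(-5\right) \left(-9\right) = 45$)
$u{\left(6,M{\left(N{\left(3 \right)} \right)} \right)} X{\left(-6,-6 \right)} - 23 = 45 \left(-1\right) - 23 = -45 - 23 = -68$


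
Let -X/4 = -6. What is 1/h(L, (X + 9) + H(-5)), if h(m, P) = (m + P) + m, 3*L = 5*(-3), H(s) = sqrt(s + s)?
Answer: 23/539 - I*sqrt(10)/539 ≈ 0.042672 - 0.0058669*I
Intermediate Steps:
X = 24 (X = -4*(-6) = 24)
H(s) = sqrt(2)*sqrt(s) (H(s) = sqrt(2*s) = sqrt(2)*sqrt(s))
L = -5 (L = (5*(-3))/3 = (1/3)*(-15) = -5)
h(m, P) = P + 2*m (h(m, P) = (P + m) + m = P + 2*m)
1/h(L, (X + 9) + H(-5)) = 1/(((24 + 9) + sqrt(2)*sqrt(-5)) + 2*(-5)) = 1/((33 + sqrt(2)*(I*sqrt(5))) - 10) = 1/((33 + I*sqrt(10)) - 10) = 1/(23 + I*sqrt(10))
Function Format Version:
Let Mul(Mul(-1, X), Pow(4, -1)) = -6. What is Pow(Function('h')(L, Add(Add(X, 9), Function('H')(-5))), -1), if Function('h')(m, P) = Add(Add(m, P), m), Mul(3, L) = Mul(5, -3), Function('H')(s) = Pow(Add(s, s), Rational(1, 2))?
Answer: Add(Rational(23, 539), Mul(Rational(-1, 539), I, Pow(10, Rational(1, 2)))) ≈ Add(0.042672, Mul(-0.0058669, I))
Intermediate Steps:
X = 24 (X = Mul(-4, -6) = 24)
Function('H')(s) = Mul(Pow(2, Rational(1, 2)), Pow(s, Rational(1, 2))) (Function('H')(s) = Pow(Mul(2, s), Rational(1, 2)) = Mul(Pow(2, Rational(1, 2)), Pow(s, Rational(1, 2))))
L = -5 (L = Mul(Rational(1, 3), Mul(5, -3)) = Mul(Rational(1, 3), -15) = -5)
Function('h')(m, P) = Add(P, Mul(2, m)) (Function('h')(m, P) = Add(Add(P, m), m) = Add(P, Mul(2, m)))
Pow(Function('h')(L, Add(Add(X, 9), Function('H')(-5))), -1) = Pow(Add(Add(Add(24, 9), Mul(Pow(2, Rational(1, 2)), Pow(-5, Rational(1, 2)))), Mul(2, -5)), -1) = Pow(Add(Add(33, Mul(Pow(2, Rational(1, 2)), Mul(I, Pow(5, Rational(1, 2))))), -10), -1) = Pow(Add(Add(33, Mul(I, Pow(10, Rational(1, 2)))), -10), -1) = Pow(Add(23, Mul(I, Pow(10, Rational(1, 2)))), -1)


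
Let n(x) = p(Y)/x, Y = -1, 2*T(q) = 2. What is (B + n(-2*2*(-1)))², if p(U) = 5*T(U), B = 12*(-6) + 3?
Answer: 73441/16 ≈ 4590.1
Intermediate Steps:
T(q) = 1 (T(q) = (½)*2 = 1)
B = -69 (B = -72 + 3 = -69)
p(U) = 5 (p(U) = 5*1 = 5)
n(x) = 5/x
(B + n(-2*2*(-1)))² = (-69 + 5/((-2*2*(-1))))² = (-69 + 5/((-4*(-1))))² = (-69 + 5/4)² = (-271/4)² = 73441/16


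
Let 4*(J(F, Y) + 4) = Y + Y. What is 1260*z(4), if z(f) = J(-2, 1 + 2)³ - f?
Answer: -49455/2 ≈ -24728.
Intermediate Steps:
J(F, Y) = -4 + Y/2 (J(F, Y) = -4 + (Y + Y)/4 = -4 + (2*Y)/4 = -4 + Y/2)
z(f) = -125/8 - f (z(f) = (-4 + (1 + 2)/2)³ - f = (-4 + (½)*3)³ - f = (-4 + 3/2)³ - f = (-5/2)³ - f = -125/8 - f)
1260*z(4) = 1260*(-125/8 - 1*4) = 1260*(-125/8 - 4) = 1260*(-157/8) = -49455/2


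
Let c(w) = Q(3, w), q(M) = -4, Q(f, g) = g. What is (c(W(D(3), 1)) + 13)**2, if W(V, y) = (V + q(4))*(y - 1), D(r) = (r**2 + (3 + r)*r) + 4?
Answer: 169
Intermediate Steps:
D(r) = 4 + r**2 + r*(3 + r) (D(r) = (r**2 + r*(3 + r)) + 4 = 4 + r**2 + r*(3 + r))
W(V, y) = (-1 + y)*(-4 + V) (W(V, y) = (V - 4)*(y - 1) = (-4 + V)*(-1 + y) = (-1 + y)*(-4 + V))
c(w) = w
(c(W(D(3), 1)) + 13)**2 = ((4 - (4 + 2*3**2 + 3*3) - 4*1 + (4 + 2*3**2 + 3*3)*1) + 13)**2 = ((4 - (4 + 2*9 + 9) - 4 + (4 + 2*9 + 9)*1) + 13)**2 = ((4 - (4 + 18 + 9) - 4 + (4 + 18 + 9)*1) + 13)**2 = ((4 - 1*31 - 4 + 31*1) + 13)**2 = ((4 - 31 - 4 + 31) + 13)**2 = (0 + 13)**2 = 13**2 = 169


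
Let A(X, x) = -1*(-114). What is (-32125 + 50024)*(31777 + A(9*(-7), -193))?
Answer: 570817009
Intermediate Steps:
A(X, x) = 114
(-32125 + 50024)*(31777 + A(9*(-7), -193)) = (-32125 + 50024)*(31777 + 114) = 17899*31891 = 570817009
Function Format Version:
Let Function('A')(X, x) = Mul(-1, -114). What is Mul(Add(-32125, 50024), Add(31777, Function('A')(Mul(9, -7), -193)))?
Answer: 570817009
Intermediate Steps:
Function('A')(X, x) = 114
Mul(Add(-32125, 50024), Add(31777, Function('A')(Mul(9, -7), -193))) = Mul(Add(-32125, 50024), Add(31777, 114)) = Mul(17899, 31891) = 570817009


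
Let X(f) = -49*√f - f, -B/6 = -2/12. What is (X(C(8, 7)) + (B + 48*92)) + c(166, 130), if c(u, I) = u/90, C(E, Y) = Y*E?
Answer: 196328/45 - 98*√14 ≈ 3996.2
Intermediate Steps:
C(E, Y) = E*Y
B = 1 (B = -(-12)/12 = -6*(-⅙) = 1)
c(u, I) = u/90 (c(u, I) = u*(1/90) = u/90)
X(f) = -f - 49*√f
(X(C(8, 7)) + (B + 48*92)) + c(166, 130) = ((-8*7 - 49*2*√14) + (1 + 48*92)) + (1/90)*166 = ((-1*56 - 98*√14) + (1 + 4416)) + 83/45 = ((-56 - 98*√14) + 4417) + 83/45 = (4361 - 98*√14) + 83/45 = 196328/45 - 98*√14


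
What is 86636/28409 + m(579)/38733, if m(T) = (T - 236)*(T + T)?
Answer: 4879852178/366788599 ≈ 13.304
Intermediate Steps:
m(T) = 2*T*(-236 + T) (m(T) = (-236 + T)*(2*T) = 2*T*(-236 + T))
86636/28409 + m(579)/38733 = 86636/28409 + (2*579*(-236 + 579))/38733 = 86636*(1/28409) + (2*579*343)*(1/38733) = 86636/28409 + 397194*(1/38733) = 86636/28409 + 132398/12911 = 4879852178/366788599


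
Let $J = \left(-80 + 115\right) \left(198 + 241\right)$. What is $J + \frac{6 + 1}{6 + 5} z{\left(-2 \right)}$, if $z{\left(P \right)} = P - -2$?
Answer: $15365$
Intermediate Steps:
$z{\left(P \right)} = 2 + P$ ($z{\left(P \right)} = P + 2 = 2 + P$)
$J = 15365$ ($J = 35 \cdot 439 = 15365$)
$J + \frac{6 + 1}{6 + 5} z{\left(-2 \right)} = 15365 + \frac{6 + 1}{6 + 5} \left(2 - 2\right) = 15365 + \frac{7}{11} \cdot 0 = 15365 + 0 = 15365$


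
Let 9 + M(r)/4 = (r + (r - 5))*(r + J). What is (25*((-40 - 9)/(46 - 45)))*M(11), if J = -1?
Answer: -788900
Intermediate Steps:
M(r) = -36 + 4*(-1 + r)*(-5 + 2*r) (M(r) = -36 + 4*((r + (r - 5))*(r - 1)) = -36 + 4*((r + (-5 + r))*(-1 + r)) = -36 + 4*((-5 + 2*r)*(-1 + r)) = -36 + 4*((-1 + r)*(-5 + 2*r)) = -36 + 4*(-1 + r)*(-5 + 2*r))
(25*((-40 - 9)/(46 - 45)))*M(11) = (25*((-40 - 9)/(46 - 45)))*(-16 - 28*11 + 8*11**2) = (25*(-49/1))*(-16 - 308 + 8*121) = (25*(-49*1))*(-16 - 308 + 968) = (25*(-49))*644 = -1225*644 = -788900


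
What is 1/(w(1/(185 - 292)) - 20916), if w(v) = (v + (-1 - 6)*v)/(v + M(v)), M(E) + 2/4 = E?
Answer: -37/773896 ≈ -4.7810e-5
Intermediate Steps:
M(E) = -½ + E
w(v) = -6*v/(-½ + 2*v) (w(v) = (v + (-1 - 6)*v)/(v + (-½ + v)) = (v - 7*v)/(-½ + 2*v) = (-6*v)/(-½ + 2*v) = -6*v/(-½ + 2*v))
1/(w(1/(185 - 292)) - 20916) = 1/(-12/((185 - 292)*(-1 + 4/(185 - 292))) - 20916) = 1/(-12/(-107*(-1 + 4/(-107))) - 20916) = 1/(-12*(-1/107)/(-1 + 4*(-1/107)) - 20916) = 1/(-12*(-1/107)/(-1 - 4/107) - 20916) = 1/(-12*(-1/107)/(-111/107) - 20916) = 1/(-12*(-1/107)*(-107/111) - 20916) = 1/(-4/37 - 20916) = 1/(-773896/37) = -37/773896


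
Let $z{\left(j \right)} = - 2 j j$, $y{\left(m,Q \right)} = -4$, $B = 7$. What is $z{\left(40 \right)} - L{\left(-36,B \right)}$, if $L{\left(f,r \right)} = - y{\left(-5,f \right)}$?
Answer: $-3204$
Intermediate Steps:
$L{\left(f,r \right)} = 4$ ($L{\left(f,r \right)} = \left(-1\right) \left(-4\right) = 4$)
$z{\left(j \right)} = - 2 j^{2}$
$z{\left(40 \right)} - L{\left(-36,B \right)} = - 2 \cdot 40^{2} - 4 = \left(-2\right) 1600 - 4 = -3200 - 4 = -3204$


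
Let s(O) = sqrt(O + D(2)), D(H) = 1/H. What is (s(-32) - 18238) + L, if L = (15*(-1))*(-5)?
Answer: -18163 + 3*I*sqrt(14)/2 ≈ -18163.0 + 5.6125*I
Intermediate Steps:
L = 75 (L = -15*(-5) = 75)
s(O) = sqrt(1/2 + O) (s(O) = sqrt(O + 1/2) = sqrt(1/2 + O))
(s(-32) - 18238) + L = (sqrt(2 + 4*(-32))/2 - 18238) + 75 = (sqrt(2 - 128)/2 - 18238) + 75 = (sqrt(-126)/2 - 18238) + 75 = ((3*I*sqrt(14))/2 - 18238) + 75 = (3*I*sqrt(14)/2 - 18238) + 75 = (-18238 + 3*I*sqrt(14)/2) + 75 = -18163 + 3*I*sqrt(14)/2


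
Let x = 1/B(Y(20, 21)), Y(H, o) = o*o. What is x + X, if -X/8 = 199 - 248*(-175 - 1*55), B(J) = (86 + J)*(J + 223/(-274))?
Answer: -29105801169990/63561997 ≈ -4.5791e+5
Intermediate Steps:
Y(H, o) = o²
B(J) = (86 + J)*(-223/274 + J) (B(J) = (86 + J)*(J + 223*(-1/274)) = (86 + J)*(J - 223/274) = (86 + J)*(-223/274 + J))
x = 274/63561997 (x = 1/(-9589/137 + (21²)² + (23341/274)*21²) = 1/(-9589/137 + 441² + (23341/274)*441) = 1/(-9589/137 + 194481 + 10293381/274) = 1/(63561997/274) = 274/63561997 ≈ 4.3108e-6)
X = -457912 (X = -8*(199 - 248*(-175 - 1*55)) = -8*(199 - 248*(-175 - 55)) = -8*(199 - 248*(-230)) = -8*(199 + 57040) = -8*57239 = -457912)
x + X = 274/63561997 - 457912 = -29105801169990/63561997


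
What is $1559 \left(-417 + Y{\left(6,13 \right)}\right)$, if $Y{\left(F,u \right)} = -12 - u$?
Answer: $-689078$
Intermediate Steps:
$1559 \left(-417 + Y{\left(6,13 \right)}\right) = 1559 \left(-417 - 25\right) = 1559 \left(-442\right) = -689078$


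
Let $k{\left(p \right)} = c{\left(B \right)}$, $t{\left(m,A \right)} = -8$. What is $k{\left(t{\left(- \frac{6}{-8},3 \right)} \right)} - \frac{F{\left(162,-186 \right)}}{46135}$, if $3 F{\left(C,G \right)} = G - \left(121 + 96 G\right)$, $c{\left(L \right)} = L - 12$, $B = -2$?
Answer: $- \frac{1955219}{138405} \approx -14.127$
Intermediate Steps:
$c{\left(L \right)} = -12 + L$ ($c{\left(L \right)} = L - 12 = -12 + L$)
$F{\left(C,G \right)} = - \frac{121}{3} - \frac{95 G}{3}$ ($F{\left(C,G \right)} = \frac{G - \left(121 + 96 G\right)}{3} = \frac{-121 - 95 G}{3} = - \frac{121}{3} - \frac{95 G}{3}$)
$k{\left(p \right)} = -14$ ($k{\left(p \right)} = -12 - 2 = -14$)
$k{\left(t{\left(- \frac{6}{-8},3 \right)} \right)} - \frac{F{\left(162,-186 \right)}}{46135} = -14 - \frac{- \frac{121}{3} - -5890}{46135} = -14 - \left(- \frac{121}{3} + 5890\right) \frac{1}{46135} = -14 - \frac{17549}{3} \cdot \frac{1}{46135} = -14 - \frac{17549}{138405} = - \frac{1955219}{138405}$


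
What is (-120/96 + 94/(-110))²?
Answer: 214369/48400 ≈ 4.4291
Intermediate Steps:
(-120/96 + 94/(-110))² = (-120*1/96 + 94*(-1/110))² = (-5/4 - 47/55)² = (-463/220)² = 214369/48400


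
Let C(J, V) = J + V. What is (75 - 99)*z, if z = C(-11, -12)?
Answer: 552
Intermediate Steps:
z = -23 (z = -11 - 12 = -23)
(75 - 99)*z = (75 - 99)*(-23) = -24*(-23) = 552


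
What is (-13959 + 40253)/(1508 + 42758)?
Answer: 13147/22133 ≈ 0.59400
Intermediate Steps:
(-13959 + 40253)/(1508 + 42758) = 26294/44266 = 26294*(1/44266) = 13147/22133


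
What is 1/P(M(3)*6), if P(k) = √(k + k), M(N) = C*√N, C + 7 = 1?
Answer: -I*√2*3^(¾)/36 ≈ -0.089548*I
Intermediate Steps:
C = -6 (C = -7 + 1 = -6)
M(N) = -6*√N
P(k) = √2*√k (P(k) = √(2*k) = √2*√k)
1/P(M(3)*6) = 1/(√2*√(-6*√3*6)) = 1/(√2*√(-36*√3)) = 1/(√2*(6*I*3^(¼))) = 1/(6*I*√2*3^(¼)) = -I*√2*3^(¾)/36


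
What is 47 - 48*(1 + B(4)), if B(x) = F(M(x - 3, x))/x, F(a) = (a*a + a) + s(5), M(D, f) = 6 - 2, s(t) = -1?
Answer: -229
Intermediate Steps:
M(D, f) = 4
F(a) = -1 + a + a² (F(a) = (a*a + a) - 1 = (a² + a) - 1 = (a + a²) - 1 = -1 + a + a²)
B(x) = 19/x (B(x) = (-1 + 4 + 4²)/x = (-1 + 4 + 16)/x = 19/x)
47 - 48*(1 + B(4)) = 47 - 48*(1 + 19/4) = 47 - 48*23/4 = 47 - 276 = -229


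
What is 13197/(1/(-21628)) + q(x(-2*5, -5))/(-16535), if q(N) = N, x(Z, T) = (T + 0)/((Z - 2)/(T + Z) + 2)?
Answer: -13214593501363/46298 ≈ -2.8542e+8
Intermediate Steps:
x(Z, T) = T/(2 + (-2 + Z)/(T + Z)) (x(Z, T) = T/((-2 + Z)/(T + Z) + 2) = T/(2 + (-2 + Z)/(T + Z)))
13197/(1/(-21628)) + q(x(-2*5, -5))/(-16535) = 13197/(1/(-21628)) - 5*(-5 - 2*5)/(-2 + 2*(-5) + 3*(-2*5))/(-16535) = 13197/(-1/21628) - 5*(-5 - 10)/(-2 - 10 + 3*(-10))*(-1/16535) = 13197*(-21628) - 5*(-15)/(-2 - 10 - 30)*(-1/16535) = -285424716 - 5*(-15)/(-42)*(-1/16535) = -285424716 - 5*(-1/42)*(-15)*(-1/16535) = -285424716 - 25/14*(-1/16535) = -285424716 + 5/46298 = -13214593501363/46298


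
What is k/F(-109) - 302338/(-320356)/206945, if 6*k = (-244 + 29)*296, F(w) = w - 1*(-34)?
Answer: 42190821848609/298332325890 ≈ 141.42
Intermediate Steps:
F(w) = 34 + w (F(w) = w + 34 = 34 + w)
k = -31820/3 (k = ((-244 + 29)*296)/6 = (-215*296)/6 = (⅙)*(-63640) = -31820/3 ≈ -10607.)
k/F(-109) - 302338/(-320356)/206945 = -31820/(3*(34 - 109)) - 302338/(-320356)/206945 = -31820/3/(-75) - 302338*(-1/320356)*(1/206945) = -31820/3*(-1/75) + (151169/160178)*(1/206945) = 6364/45 + 151169/33148036210 = 42190821848609/298332325890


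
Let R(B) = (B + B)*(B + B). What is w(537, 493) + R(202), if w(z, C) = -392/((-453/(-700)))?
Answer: 73662448/453 ≈ 1.6261e+5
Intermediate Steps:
w(z, C) = -274400/453 (w(z, C) = -392/((-453*(-1/700))) = -392/453/700 = -392*700/453 = -274400/453)
R(B) = 4*B**2 (R(B) = (2*B)*(2*B) = 4*B**2)
w(537, 493) + R(202) = -274400/453 + 4*202**2 = -274400/453 + 4*40804 = -274400/453 + 163216 = 73662448/453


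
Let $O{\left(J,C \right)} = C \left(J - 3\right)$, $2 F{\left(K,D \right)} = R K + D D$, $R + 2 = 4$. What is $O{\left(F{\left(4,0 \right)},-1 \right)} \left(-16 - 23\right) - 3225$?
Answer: $-3186$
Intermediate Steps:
$R = 2$ ($R = -2 + 4 = 2$)
$F{\left(K,D \right)} = K + \frac{D^{2}}{2}$ ($F{\left(K,D \right)} = \frac{2 K + D D}{2} = \frac{2 K + D^{2}}{2} = \frac{D^{2} + 2 K}{2} = K + \frac{D^{2}}{2}$)
$O{\left(J,C \right)} = C \left(-3 + J\right)$
$O{\left(F{\left(4,0 \right)},-1 \right)} \left(-16 - 23\right) - 3225 = - (-3 + \left(4 + \frac{0^{2}}{2}\right)) \left(-16 - 23\right) - 3225 = - (-3 + \left(4 + \frac{1}{2} \cdot 0\right)) \left(-39\right) - 3225 = - (-3 + \left(4 + 0\right)) \left(-39\right) - 3225 = - (-3 + 4) \left(-39\right) - 3225 = \left(-1\right) 1 \left(-39\right) - 3225 = \left(-1\right) \left(-39\right) - 3225 = 39 - 3225 = -3186$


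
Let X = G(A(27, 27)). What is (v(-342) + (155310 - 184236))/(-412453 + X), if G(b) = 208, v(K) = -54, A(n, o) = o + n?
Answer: 644/9161 ≈ 0.070298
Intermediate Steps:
A(n, o) = n + o
X = 208
(v(-342) + (155310 - 184236))/(-412453 + X) = (-54 + (155310 - 184236))/(-412453 + 208) = (-54 - 28926)/(-412245) = -28980*(-1/412245) = 644/9161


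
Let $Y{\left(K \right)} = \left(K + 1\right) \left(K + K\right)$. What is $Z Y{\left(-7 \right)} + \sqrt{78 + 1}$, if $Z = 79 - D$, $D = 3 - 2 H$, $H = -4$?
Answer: $5712 + \sqrt{79} \approx 5720.9$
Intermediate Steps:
$D = 11$ ($D = 3 - -8 = 3 + 8 = 11$)
$Y{\left(K \right)} = 2 K \left(1 + K\right)$ ($Y{\left(K \right)} = \left(1 + K\right) 2 K = 2 K \left(1 + K\right)$)
$Z = 68$ ($Z = 79 - 11 = 68$)
$Z Y{\left(-7 \right)} + \sqrt{78 + 1} = 68 \cdot 2 \left(-7\right) \left(1 - 7\right) + \sqrt{78 + 1} = 68 \cdot 2 \left(-7\right) \left(-6\right) + \sqrt{79} = 68 \cdot 84 + \sqrt{79} = 5712 + \sqrt{79}$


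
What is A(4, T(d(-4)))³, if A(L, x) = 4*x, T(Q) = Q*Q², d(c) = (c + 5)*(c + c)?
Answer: -8589934592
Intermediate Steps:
d(c) = 2*c*(5 + c) (d(c) = (5 + c)*(2*c) = 2*c*(5 + c))
T(Q) = Q³
A(4, T(d(-4)))³ = (4*(2*(-4)*(5 - 4))³)³ = (4*(2*(-4)*1)³)³ = (4*(-8)³)³ = (4*(-512))³ = (-2048)³ = -8589934592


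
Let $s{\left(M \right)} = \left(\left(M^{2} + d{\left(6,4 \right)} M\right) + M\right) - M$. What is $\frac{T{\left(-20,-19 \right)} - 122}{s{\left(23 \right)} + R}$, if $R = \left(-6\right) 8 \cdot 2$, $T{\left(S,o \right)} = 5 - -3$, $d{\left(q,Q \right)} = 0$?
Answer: $- \frac{114}{433} \approx -0.26328$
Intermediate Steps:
$T{\left(S,o \right)} = 8$ ($T{\left(S,o \right)} = 5 + 3 = 8$)
$s{\left(M \right)} = M^{2}$ ($s{\left(M \right)} = \left(\left(M^{2} + 0 M\right) + M\right) - M = \left(\left(M^{2} + 0\right) + M\right) - M = \left(M^{2} + M\right) - M = \left(M + M^{2}\right) - M = M^{2}$)
$R = -96$ ($R = \left(-48\right) 2 = -96$)
$\frac{T{\left(-20,-19 \right)} - 122}{s{\left(23 \right)} + R} = \frac{8 - 122}{23^{2} - 96} = - \frac{114}{529 - 96} = - \frac{114}{433}$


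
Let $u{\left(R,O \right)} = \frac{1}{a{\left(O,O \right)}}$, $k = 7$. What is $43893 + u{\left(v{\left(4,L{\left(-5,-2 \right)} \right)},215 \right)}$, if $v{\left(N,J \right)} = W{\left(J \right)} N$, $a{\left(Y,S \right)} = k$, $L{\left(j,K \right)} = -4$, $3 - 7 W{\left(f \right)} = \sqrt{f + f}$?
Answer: $\frac{307252}{7} \approx 43893.0$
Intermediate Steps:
$W{\left(f \right)} = \frac{3}{7} - \frac{\sqrt{2} \sqrt{f}}{7}$ ($W{\left(f \right)} = \frac{3}{7} - \frac{\sqrt{f + f}}{7} = \frac{3}{7} - \frac{\sqrt{2 f}}{7} = \frac{3}{7} - \frac{\sqrt{2} \sqrt{f}}{7}$)
$a{\left(Y,S \right)} = 7$
$v{\left(N,J \right)} = N \left(\frac{3}{7} - \frac{\sqrt{2} \sqrt{J}}{7}\right)$ ($v{\left(N,J \right)} = \left(\frac{3}{7} - \frac{\sqrt{2} \sqrt{J}}{7}\right) N = N \left(\frac{3}{7} - \frac{\sqrt{2} \sqrt{J}}{7}\right)$)
$u{\left(R,O \right)} = \frac{1}{7}$
$43893 + u{\left(v{\left(4,L{\left(-5,-2 \right)} \right)},215 \right)} = 43893 + \frac{1}{7} = \frac{307252}{7}$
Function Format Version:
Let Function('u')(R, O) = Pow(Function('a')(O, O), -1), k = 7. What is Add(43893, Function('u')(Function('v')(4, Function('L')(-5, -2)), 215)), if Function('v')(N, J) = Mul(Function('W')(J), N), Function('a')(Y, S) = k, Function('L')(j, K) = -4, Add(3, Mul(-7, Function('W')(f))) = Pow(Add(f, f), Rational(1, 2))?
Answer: Rational(307252, 7) ≈ 43893.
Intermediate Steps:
Function('W')(f) = Add(Rational(3, 7), Mul(Rational(-1, 7), Pow(2, Rational(1, 2)), Pow(f, Rational(1, 2)))) (Function('W')(f) = Add(Rational(3, 7), Mul(Rational(-1, 7), Pow(Add(f, f), Rational(1, 2)))) = Add(Rational(3, 7), Mul(Rational(-1, 7), Pow(Mul(2, f), Rational(1, 2)))) = Add(Rational(3, 7), Mul(Rational(-1, 7), Mul(Pow(2, Rational(1, 2)), Pow(f, Rational(1, 2))))) = Add(Rational(3, 7), Mul(Rational(-1, 7), Pow(2, Rational(1, 2)), Pow(f, Rational(1, 2)))))
Function('a')(Y, S) = 7
Function('v')(N, J) = Mul(N, Add(Rational(3, 7), Mul(Rational(-1, 7), Pow(2, Rational(1, 2)), Pow(J, Rational(1, 2))))) (Function('v')(N, J) = Mul(Add(Rational(3, 7), Mul(Rational(-1, 7), Pow(2, Rational(1, 2)), Pow(J, Rational(1, 2)))), N) = Mul(N, Add(Rational(3, 7), Mul(Rational(-1, 7), Pow(2, Rational(1, 2)), Pow(J, Rational(1, 2))))))
Function('u')(R, O) = Rational(1, 7) (Function('u')(R, O) = Pow(7, -1) = Rational(1, 7))
Add(43893, Function('u')(Function('v')(4, Function('L')(-5, -2)), 215)) = Add(43893, Rational(1, 7)) = Rational(307252, 7)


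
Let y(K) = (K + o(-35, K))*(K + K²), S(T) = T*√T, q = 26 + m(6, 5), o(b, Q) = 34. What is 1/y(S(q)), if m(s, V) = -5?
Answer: -7/15010460 + 1859*√21/6619612860 ≈ 8.2059e-7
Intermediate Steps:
q = 21 (q = 26 - 5 = 21)
S(T) = T^(3/2)
y(K) = (34 + K)*(K + K²) (y(K) = (K + 34)*(K + K²) = (34 + K)*(K + K²))
1/y(S(q)) = 1/(21^(3/2)*(34 + (21^(3/2))² + 35*21^(3/2))) = 1/((21*√21)*(34 + (21*√21)² + 35*(21*√21))) = 1/((21*√21)*(34 + 9261 + 735*√21)) = 1/((21*√21)*(9295 + 735*√21)) = 1/(21*√21*(9295 + 735*√21)) = √21/(441*(9295 + 735*√21))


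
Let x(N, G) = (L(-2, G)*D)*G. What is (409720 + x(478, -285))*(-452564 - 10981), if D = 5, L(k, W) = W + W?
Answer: -566438083650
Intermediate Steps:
L(k, W) = 2*W
x(N, G) = 10*G**2 (x(N, G) = ((2*G)*5)*G = (10*G)*G = 10*G**2)
(409720 + x(478, -285))*(-452564 - 10981) = (409720 + 10*(-285)**2)*(-452564 - 10981) = (409720 + 10*81225)*(-463545) = (409720 + 812250)*(-463545) = 1221970*(-463545) = -566438083650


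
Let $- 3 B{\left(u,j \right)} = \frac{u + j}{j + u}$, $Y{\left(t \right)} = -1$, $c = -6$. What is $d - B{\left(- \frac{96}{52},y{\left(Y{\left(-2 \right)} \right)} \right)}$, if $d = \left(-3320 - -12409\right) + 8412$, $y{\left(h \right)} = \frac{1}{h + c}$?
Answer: $\frac{52504}{3} \approx 17501.0$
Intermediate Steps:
$y{\left(h \right)} = \frac{1}{-6 + h}$ ($y{\left(h \right)} = \frac{1}{h - 6} = \frac{1}{-6 + h}$)
$d = 17501$ ($d = \left(-3320 + 12409\right) + 8412 = 9089 + 8412 = 17501$)
$B{\left(u,j \right)} = - \frac{1}{3}$ ($B{\left(u,j \right)} = - \frac{\left(u + j\right) \frac{1}{j + u}}{3} = - \frac{\left(j + u\right) \frac{1}{j + u}}{3} = \left(- \frac{1}{3}\right) 1 = - \frac{1}{3}$)
$d - B{\left(- \frac{96}{52},y{\left(Y{\left(-2 \right)} \right)} \right)} = 17501 - - \frac{1}{3} = 17501 + \frac{1}{3} = \frac{52504}{3}$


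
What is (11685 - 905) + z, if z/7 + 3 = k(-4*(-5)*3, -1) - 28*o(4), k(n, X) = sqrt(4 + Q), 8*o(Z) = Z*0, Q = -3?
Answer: 10766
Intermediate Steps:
o(Z) = 0 (o(Z) = (Z*0)/8 = (1/8)*0 = 0)
k(n, X) = 1 (k(n, X) = sqrt(4 - 3) = sqrt(1) = 1)
z = -14 (z = -21 + 7*(1 - 28*0) = -21 + 7*(1 + 0) = -21 + 7*1 = -21 + 7 = -14)
(11685 - 905) + z = (11685 - 905) - 14 = 10780 - 14 = 10766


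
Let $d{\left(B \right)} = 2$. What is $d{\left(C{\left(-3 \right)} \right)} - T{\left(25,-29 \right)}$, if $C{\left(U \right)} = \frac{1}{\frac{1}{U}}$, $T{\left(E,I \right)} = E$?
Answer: $-23$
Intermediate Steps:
$C{\left(U \right)} = U$
$d{\left(C{\left(-3 \right)} \right)} - T{\left(25,-29 \right)} = 2 - 25 = -23$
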